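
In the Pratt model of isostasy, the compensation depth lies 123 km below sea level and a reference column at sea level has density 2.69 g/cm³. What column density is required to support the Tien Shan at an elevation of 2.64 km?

2.63 g/cm³

Pratt balance: ρ_ref D = ρ (D + h).
ρ = ρ_ref D/(D + h) = 2.69 × 123 km/(123 km + 2.64 km) = 2.63 g/cm³.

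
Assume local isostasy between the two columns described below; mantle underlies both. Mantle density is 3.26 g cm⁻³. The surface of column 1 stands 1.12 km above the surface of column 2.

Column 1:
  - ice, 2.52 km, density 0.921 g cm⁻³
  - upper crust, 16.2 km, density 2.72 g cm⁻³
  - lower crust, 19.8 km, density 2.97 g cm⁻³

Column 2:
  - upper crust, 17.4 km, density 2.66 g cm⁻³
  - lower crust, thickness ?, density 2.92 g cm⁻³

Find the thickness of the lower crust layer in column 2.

18.5 km

Take the compensation level at the base of the deeper column (depth z_c below the surface of column 1) and equate Σ ρ_i t_i down to z_c; mantle fills any gap and the z_c terms cancel.
Column 1: 2.52×0.921 + 16.2×2.72 + 19.8×2.97 + (z_c − 38.52)×3.26
Column 2: 1.12×0 + 17.4×2.66 + x×2.92 + (z_c − 1.12 − 17.4 − x)×3.26
The z_c×3.26 term appears on both sides and cancels. Collect the known terms of each column as K = Σ(ρt)_known − 3.26 × (depth of known layers): K_1 = 105.19092 − 3.26×38.52 = −20.38428; K_2 = 46.284 − 3.26×(1.12 + 17.4) = −14.0912.
Balance: K_1 = K_2 − x×(3.26 − 2.92), so x = (K_2 − K_1)/(3.26 − 2.92) = 6.29308/0.34 = 18.5 km.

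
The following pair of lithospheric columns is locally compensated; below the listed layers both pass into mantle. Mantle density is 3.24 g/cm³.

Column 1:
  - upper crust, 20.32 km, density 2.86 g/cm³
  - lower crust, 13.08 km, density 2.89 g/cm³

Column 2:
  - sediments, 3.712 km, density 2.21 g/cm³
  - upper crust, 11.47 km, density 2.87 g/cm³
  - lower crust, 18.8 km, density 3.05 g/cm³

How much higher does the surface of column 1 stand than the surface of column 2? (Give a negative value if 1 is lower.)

0.204 km

For any compensation level in the mantle, the mantle terms cancel and isostasy reduces to e = (Σt_1 − Σt_2) − (Σ(ρt)_1 − Σ(ρt)_2) / ρ_m.
Σt_1 = 33.4 km; Σt_2 = 33.982 km; Σ(ρt)_1 = 95.9164; Σ(ρt)_2 = 98.46242 (in km·g/cm³).
e = (33.4 − 33.982) − (95.9164 − 98.46242) / 3.24 = 0.204 km.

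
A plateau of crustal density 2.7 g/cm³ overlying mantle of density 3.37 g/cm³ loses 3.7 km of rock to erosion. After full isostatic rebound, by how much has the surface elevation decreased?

Rebound u = e ρ_c/ρ_m = 3.7 km × 2.7/3.37 = 2.964 km.
Net surface drop = e − u = 3.7 km − 2.964 km = e (ρ_m − ρ_c)/ρ_m = 0.736 km.

0.736 km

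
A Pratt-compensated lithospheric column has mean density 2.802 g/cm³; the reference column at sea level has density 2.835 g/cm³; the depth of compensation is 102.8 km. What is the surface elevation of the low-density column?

1.21 km

ρ_ref D = ρ (D + h) → h = D (ρ_ref − ρ)/ρ.
h = 102.8 km × (2.835 − 2.802)/2.802 = 1.21 km.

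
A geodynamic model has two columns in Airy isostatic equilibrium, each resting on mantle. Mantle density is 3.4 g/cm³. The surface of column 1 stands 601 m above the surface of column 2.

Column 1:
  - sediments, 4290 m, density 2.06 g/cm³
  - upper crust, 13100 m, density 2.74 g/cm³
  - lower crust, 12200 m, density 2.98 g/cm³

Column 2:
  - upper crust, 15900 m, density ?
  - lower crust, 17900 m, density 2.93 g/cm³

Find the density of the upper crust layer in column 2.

Take the compensation level at the base of the deeper column (depth z_c below the surface of column 1) and equate Σ ρ_i t_i down to z_c; mantle fills any gap and the z_c terms cancel.
Column 1: 4290×2.06 + 13100×2.74 + 12200×2.98 + (z_c − 29590)×3.4
Column 2: 601×0 + 15900×ρ + 17900×2.93 + (z_c − 601 − 33800)×3.4
The z_c×3.4 term appears on both sides and cancels. Collect the known terms of each column as K = Σ(ρt)_known − 3.4 × (depth of known layers): K_1 = 81087.4 − 3.4×29590 = −19518.6; K_2 = 52447 − 3.4×(601 + 33800) = −64516.4.
Balance: K_1 = K_2 + 15900×ρ, so ρ = (K_1 − K_2)/15900 = 44997.8/15900 = 2.83 g/cm³.

2.83 g/cm³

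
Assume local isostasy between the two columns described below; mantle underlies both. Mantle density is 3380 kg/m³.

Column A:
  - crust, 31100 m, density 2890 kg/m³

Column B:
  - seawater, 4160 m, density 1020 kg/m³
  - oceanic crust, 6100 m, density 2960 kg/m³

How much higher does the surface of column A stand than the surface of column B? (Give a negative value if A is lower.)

For any compensation level in the mantle, the mantle terms cancel and isostasy reduces to e = (Σt_A − Σt_B) − (Σ(ρt)_A − Σ(ρt)_B) / ρ_m.
Σt_A = 31100 m; Σt_B = 10260 m; Σ(ρt)_A = 89879000; Σ(ρt)_B = 22299200 (in m·kg/m³).
e = (31100 − 10260) − (89879000 − 22299200) / 3380 = 846 m.

846 m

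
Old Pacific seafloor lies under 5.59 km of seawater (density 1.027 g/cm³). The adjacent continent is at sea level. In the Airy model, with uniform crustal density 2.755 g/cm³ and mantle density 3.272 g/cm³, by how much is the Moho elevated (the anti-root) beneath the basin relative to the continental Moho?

18.7 km

Equating mass per unit area of the two columns: replacing crust with seawater at the top is compensated by replacing crust with mantle at the base: d (ρ_c − ρ_w) = a (ρ_m − ρ_c).
a = d (ρ_c − ρ_w)/(ρ_m − ρ_c) = 5.59 km × 1.728/0.517 = 18.7 km.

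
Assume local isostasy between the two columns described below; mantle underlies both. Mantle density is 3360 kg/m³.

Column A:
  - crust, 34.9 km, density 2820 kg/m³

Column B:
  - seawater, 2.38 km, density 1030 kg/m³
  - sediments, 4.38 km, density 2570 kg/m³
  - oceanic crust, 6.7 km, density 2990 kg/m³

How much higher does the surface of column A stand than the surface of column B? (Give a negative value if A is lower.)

2.19 km

For any compensation level in the mantle, the mantle terms cancel and isostasy reduces to e = (Σt_A − Σt_B) − (Σ(ρt)_A − Σ(ρt)_B) / ρ_m.
Σt_A = 34.9 km; Σt_B = 13.46 km; Σ(ρt)_A = 98418; Σ(ρt)_B = 33741 (in km·kg/m³).
e = (34.9 − 13.46) − (98418 − 33741) / 3360 = 2.19 km.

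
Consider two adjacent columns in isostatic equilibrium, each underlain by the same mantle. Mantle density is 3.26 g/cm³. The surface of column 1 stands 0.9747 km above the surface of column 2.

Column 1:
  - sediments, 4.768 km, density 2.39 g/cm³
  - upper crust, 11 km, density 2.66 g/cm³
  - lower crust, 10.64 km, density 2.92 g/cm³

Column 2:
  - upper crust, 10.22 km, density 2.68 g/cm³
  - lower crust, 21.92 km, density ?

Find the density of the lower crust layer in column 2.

3.02 g/cm³

Take the compensation level at the base of the deeper column (depth z_c below the surface of column 1) and equate Σ ρ_i t_i down to z_c; mantle fills any gap and the z_c terms cancel.
Column 1: 4.768×2.39 + 11×2.66 + 10.64×2.92 + (z_c − 26.408)×3.26
Column 2: 0.9747×0 + 10.22×2.68 + 21.92×ρ + (z_c − 0.9747 − 32.14)×3.26
The z_c×3.26 term appears on both sides and cancels. Collect the known terms of each column as K = Σ(ρt)_known − 3.26 × (depth of known layers): K_1 = 71.72432 − 3.26×26.408 = −14.36576; K_2 = 27.3896 − 3.26×(0.9747 + 32.14) = −80.564322.
Balance: K_1 = K_2 + 21.92×ρ, so ρ = (K_1 − K_2)/21.92 = 66.1986/21.92 = 3.02 g/cm³.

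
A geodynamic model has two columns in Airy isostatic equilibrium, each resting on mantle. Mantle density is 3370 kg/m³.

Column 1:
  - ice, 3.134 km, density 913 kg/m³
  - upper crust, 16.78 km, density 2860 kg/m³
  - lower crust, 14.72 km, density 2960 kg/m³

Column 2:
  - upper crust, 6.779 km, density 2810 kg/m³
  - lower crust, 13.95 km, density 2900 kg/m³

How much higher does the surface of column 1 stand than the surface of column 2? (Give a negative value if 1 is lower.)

3.54 km

For any compensation level in the mantle, the mantle terms cancel and isostasy reduces to e = (Σt_1 − Σt_2) − (Σ(ρt)_1 − Σ(ρt)_2) / ρ_m.
Σt_1 = 34.634 km; Σt_2 = 20.729 km; Σ(ρt)_1 = 94423.342; Σ(ρt)_2 = 59503.99 (in km·kg/m³).
e = (34.634 − 20.729) − (94423.342 − 59503.99) / 3370 = 3.54 km.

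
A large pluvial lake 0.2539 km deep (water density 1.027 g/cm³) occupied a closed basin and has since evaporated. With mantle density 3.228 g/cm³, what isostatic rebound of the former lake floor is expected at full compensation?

u = d ρ_w/ρ_m = 0.2539 km × 1.027/3.228 = 0.0808 km.

0.0808 km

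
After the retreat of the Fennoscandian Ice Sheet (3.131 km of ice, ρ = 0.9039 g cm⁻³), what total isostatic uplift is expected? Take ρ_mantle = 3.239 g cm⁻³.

Removing the load lets mantle flow back in; uplift u satisfies ρ_ice t = ρ_m u.
u = t ρ_ice/ρ_m = 3.131 km × 0.9039/3.239 = 0.874 km.

0.874 km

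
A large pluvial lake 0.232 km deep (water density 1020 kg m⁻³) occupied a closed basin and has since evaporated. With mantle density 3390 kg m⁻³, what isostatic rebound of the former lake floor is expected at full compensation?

u = d ρ_w/ρ_m = 0.232 km × 1020/3390 = 0.0698 km.

0.0698 km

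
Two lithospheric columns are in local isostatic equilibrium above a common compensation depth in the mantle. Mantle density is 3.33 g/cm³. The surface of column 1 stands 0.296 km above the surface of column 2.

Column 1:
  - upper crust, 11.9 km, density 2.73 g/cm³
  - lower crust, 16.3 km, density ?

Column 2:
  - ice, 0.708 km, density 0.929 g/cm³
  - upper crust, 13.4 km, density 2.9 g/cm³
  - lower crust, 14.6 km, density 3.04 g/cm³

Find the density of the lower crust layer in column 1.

2.99 g/cm³

Take the compensation level at the base of the deeper column (depth z_c below the surface of column 1) and equate Σ ρ_i t_i down to z_c; mantle fills any gap and the z_c terms cancel.
Column 1: 11.9×2.73 + 16.3×ρ + (z_c − 28.2)×3.33
Column 2: 0.296×0 + 0.708×0.929 + 13.4×2.9 + 14.6×3.04 + (z_c − 0.296 − 28.708)×3.33
The z_c×3.33 term appears on both sides and cancels. Collect the known terms of each column as K = Σ(ρt)_known − 3.33 × (depth of known layers): K_1 = 32.487 − 3.33×28.2 = −61.419; K_2 = 83.901732 − 3.33×(0.296 + 28.708) = −12.681588.
Balance: K_1 + 16.3×ρ = K_2, so ρ = (K_2 − K_1)/16.3 = 48.7374/16.3 = 2.99 g/cm³.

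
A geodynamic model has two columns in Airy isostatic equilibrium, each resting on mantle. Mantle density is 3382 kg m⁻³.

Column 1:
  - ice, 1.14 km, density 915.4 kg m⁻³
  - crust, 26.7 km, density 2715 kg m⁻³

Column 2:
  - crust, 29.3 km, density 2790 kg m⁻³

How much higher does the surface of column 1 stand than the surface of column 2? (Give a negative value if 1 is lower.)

For any compensation level in the mantle, the mantle terms cancel and isostasy reduces to e = (Σt_1 − Σt_2) − (Σ(ρt)_1 − Σ(ρt)_2) / ρ_m.
Σt_1 = 27.84 km; Σt_2 = 29.3 km; Σ(ρt)_1 = 73534.056; Σ(ρt)_2 = 81747 (in km·kg m⁻³).
e = (27.84 − 29.3) − (73534.056 − 81747) / 3382 = 0.968 km.

0.968 km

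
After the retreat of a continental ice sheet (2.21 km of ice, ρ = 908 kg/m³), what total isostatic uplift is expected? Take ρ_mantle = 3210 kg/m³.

0.625 km

Removing the load lets mantle flow back in; uplift u satisfies ρ_ice t = ρ_m u.
u = t ρ_ice/ρ_m = 2.21 km × 908/3210 = 0.625 km.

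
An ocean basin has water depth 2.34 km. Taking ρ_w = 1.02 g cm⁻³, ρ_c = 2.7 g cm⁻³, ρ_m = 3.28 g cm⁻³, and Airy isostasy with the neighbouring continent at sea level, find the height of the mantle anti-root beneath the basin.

6.78 km

By Archimedes' principle applied to the lithosphere: replacing crust with seawater at the top is compensated by replacing crust with mantle at the base: d (ρ_c − ρ_w) = a (ρ_m − ρ_c).
a = d (ρ_c − ρ_w)/(ρ_m − ρ_c) = 2.34 km × 1.68/0.58 = 6.78 km.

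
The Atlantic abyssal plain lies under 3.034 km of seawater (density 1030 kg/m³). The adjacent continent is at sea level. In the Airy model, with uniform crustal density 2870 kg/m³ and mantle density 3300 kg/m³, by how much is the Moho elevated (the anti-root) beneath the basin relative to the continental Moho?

Balancing pressure at the compensation depth: replacing crust with seawater at the top is compensated by replacing crust with mantle at the base: d (ρ_c − ρ_w) = a (ρ_m − ρ_c).
a = d (ρ_c − ρ_w)/(ρ_m − ρ_c) = 3.034 km × 1840/430 = 13 km.

13 km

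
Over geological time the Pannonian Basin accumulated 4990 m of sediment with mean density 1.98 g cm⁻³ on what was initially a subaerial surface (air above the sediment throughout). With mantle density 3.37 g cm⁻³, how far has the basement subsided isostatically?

2930 m

Subaerial load: s = t ρ_sed / ρ_m = 4990 m × 1.98/3.37 = 2930 m.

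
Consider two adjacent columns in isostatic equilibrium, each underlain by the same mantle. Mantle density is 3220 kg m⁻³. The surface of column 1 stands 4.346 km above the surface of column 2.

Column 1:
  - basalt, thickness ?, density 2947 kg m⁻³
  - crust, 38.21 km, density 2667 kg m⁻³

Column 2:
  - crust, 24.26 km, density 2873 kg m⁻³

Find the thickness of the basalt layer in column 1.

4.7 km

Take the compensation level at the base of the deeper column (depth z_c below the surface of column 1) and equate Σ ρ_i t_i down to z_c; mantle fills any gap and the z_c terms cancel.
Column 1: x×2947 + 38.21×2667 + (z_c − 38.21 − x)×3220
Column 2: 4.346×0 + 24.26×2873 + (z_c − 4.346 − 24.26)×3220
The z_c×3220 term appears on both sides and cancels. Collect the known terms of each column as K = Σ(ρt)_known − 3220 × (depth of known layers): K_1 = 101906.07 − 3220×38.21 = −21130.13; K_2 = 69698.98 − 3220×(4.346 + 24.26) = −22412.34.
Balance: K_1 − x×(3220 − 2947) = K_2, so x = (K_1 − K_2)/(3220 − 2947) = 1282.21/273 = 4.7 km.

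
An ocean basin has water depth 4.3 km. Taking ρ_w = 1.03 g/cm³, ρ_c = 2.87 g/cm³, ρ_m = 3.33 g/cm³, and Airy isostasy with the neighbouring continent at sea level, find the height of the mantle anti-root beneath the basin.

17.2 km

By Archimedes' principle applied to the lithosphere: replacing crust with seawater at the top is compensated by replacing crust with mantle at the base: d (ρ_c − ρ_w) = a (ρ_m − ρ_c).
a = d (ρ_c − ρ_w)/(ρ_m − ρ_c) = 4.3 km × 1.84/0.46 = 17.2 km.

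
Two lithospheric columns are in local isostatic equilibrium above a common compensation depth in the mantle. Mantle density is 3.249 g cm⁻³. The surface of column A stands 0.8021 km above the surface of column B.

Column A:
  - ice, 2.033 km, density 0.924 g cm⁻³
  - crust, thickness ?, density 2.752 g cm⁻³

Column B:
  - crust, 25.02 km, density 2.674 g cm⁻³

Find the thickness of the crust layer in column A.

Take the compensation level at the base of the deeper column (depth z_c below the surface of column A) and equate Σ ρ_i t_i down to z_c; mantle fills any gap and the z_c terms cancel.
Column A: 2.033×0.924 + x×2.752 + (z_c − 2.033 − x)×3.249
Column B: 0.8021×0 + 25.02×2.674 + (z_c − 0.8021 − 25.02)×3.249
The z_c×3.249 term appears on both sides and cancels. Collect the known terms of each column as K = Σ(ρt)_known − 3.249 × (depth of known layers): K_A = 1.878492 − 3.249×2.033 = −4.726725; K_B = 66.90348 − 3.249×(0.8021 + 25.02) = −16.9925229.
Balance: K_A − x×(3.249 − 2.752) = K_B, so x = (K_A − K_B)/(3.249 − 2.752) = 12.2658/0.497 = 24.7 km.

24.7 km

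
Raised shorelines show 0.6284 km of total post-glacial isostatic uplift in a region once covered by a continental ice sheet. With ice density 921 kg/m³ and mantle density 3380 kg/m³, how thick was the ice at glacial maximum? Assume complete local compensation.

2.31 km

u = t ρ_ice/ρ_m → t = u ρ_m/ρ_ice = 0.6284 km × 3380/921 = 2.31 km.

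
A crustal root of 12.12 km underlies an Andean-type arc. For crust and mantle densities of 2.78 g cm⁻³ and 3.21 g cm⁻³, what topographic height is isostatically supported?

1.87 km

In Airy isostatic equilibrium: ρ_c h = (ρ_m − ρ_c) r.
h = r (ρ_m − ρ_c) / ρ_c = 12.12 km × (3.21 − 2.78) / 2.78 = 1.87 km.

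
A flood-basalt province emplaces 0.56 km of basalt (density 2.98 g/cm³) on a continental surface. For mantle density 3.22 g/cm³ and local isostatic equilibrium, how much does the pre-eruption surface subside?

Subaerial loading: s = t ρ_load / ρ_m.
s = 0.56 km × 2.98/3.22 = 0.518 km.

0.518 km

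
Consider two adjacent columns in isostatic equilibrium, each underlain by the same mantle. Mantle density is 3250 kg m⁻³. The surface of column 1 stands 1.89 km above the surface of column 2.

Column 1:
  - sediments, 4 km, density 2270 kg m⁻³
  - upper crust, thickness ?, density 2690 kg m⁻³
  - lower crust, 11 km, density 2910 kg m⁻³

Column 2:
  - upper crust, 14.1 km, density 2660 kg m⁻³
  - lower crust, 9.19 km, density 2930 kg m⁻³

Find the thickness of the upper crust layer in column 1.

17.4 km

Take the compensation level at the base of the deeper column (depth z_c below the surface of column 1) and equate Σ ρ_i t_i down to z_c; mantle fills any gap and the z_c terms cancel.
Column 1: 4×2270 + x×2690 + 11×2910 + (z_c − 15 − x)×3250
Column 2: 1.89×0 + 14.1×2660 + 9.19×2930 + (z_c − 1.89 − 23.29)×3250
The z_c×3250 term appears on both sides and cancels. Collect the known terms of each column as K = Σ(ρt)_known − 3250 × (depth of known layers): K_1 = 41090 − 3250×15 = −7660; K_2 = 64432.7 − 3250×(1.89 + 23.29) = −17402.3.
Balance: K_1 − x×(3250 − 2690) = K_2, so x = (K_1 − K_2)/(3250 − 2690) = 9742.3/560 = 17.4 km.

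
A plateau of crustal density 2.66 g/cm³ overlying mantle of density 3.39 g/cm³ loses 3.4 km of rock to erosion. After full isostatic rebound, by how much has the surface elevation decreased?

0.732 km

Rebound u = e ρ_c/ρ_m = 3.4 km × 2.66/3.39 = 2.668 km.
Net surface drop = e − u = 3.4 km − 2.668 km = e (ρ_m − ρ_c)/ρ_m = 0.732 km.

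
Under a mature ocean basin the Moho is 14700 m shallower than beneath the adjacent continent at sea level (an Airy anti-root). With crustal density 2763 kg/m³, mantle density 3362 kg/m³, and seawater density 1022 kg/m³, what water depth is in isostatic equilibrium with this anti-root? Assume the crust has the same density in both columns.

5060 m

Replacing a thickness d of crust by seawater at the top must be balanced by replacing crust with mantle at the base: d (ρ_c − ρ_w) = a (ρ_m − ρ_c).
d = a (ρ_m − ρ_c)/(ρ_c − ρ_w) = 14700 m × 599/1741 = 5060 m.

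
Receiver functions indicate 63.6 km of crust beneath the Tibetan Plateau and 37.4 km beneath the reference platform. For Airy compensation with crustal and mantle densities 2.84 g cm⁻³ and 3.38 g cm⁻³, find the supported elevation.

Excess crust Δ = 63.6 km − 37.4 km = 26.2 km, split between elevation h and root r with h + r = Δ.
Airy balance ρ_c h = (ρ_m − ρ_c) r gives r = h ρ_c/(ρ_m − ρ_c), so h (1 + ρ_c/(ρ_m − ρ_c)) = Δ, i.e. h = Δ (ρ_m − ρ_c)/ρ_m.
h = 26.2 km × 0.54/3.38 = 4.19 km.

4.19 km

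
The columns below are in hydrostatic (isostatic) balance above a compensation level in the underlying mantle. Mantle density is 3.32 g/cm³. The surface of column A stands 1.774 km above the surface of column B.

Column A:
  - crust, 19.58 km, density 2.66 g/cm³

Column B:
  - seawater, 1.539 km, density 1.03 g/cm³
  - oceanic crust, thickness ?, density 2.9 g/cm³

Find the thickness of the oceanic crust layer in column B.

8.35 km

Take the compensation level at the base of the deeper column (depth z_c below the surface of column A) and equate Σ ρ_i t_i down to z_c; mantle fills any gap and the z_c terms cancel.
Column A: 19.58×2.66 + (z_c − 19.58)×3.32
Column B: 1.774×0 + 1.539×1.03 + x×2.9 + (z_c − 1.774 − 1.539 − x)×3.32
The z_c×3.32 term appears on both sides and cancels. Collect the known terms of each column as K = Σ(ρt)_known − 3.32 × (depth of known layers): K_A = 52.0828 − 3.32×19.58 = −12.9228; K_B = 1.58517 − 3.32×(1.774 + 1.539) = −9.41399.
Balance: K_A = K_B − x×(3.32 − 2.9), so x = (K_B − K_A)/(3.32 − 2.9) = 3.50881/0.42 = 8.35 km.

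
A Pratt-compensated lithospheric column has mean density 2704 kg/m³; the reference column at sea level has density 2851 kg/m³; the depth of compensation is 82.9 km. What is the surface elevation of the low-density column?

4.51 km

ρ_ref D = ρ (D + h) → h = D (ρ_ref − ρ)/ρ.
h = 82.9 km × (2851 − 2704)/2704 = 4.51 km.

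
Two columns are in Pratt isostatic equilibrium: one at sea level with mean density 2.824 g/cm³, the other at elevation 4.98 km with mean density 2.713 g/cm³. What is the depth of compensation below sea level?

ρ_ref D = ρ (D + h) → D (ρ_ref − ρ) = ρ h.
D = ρ h/(ρ_ref − ρ) = 2.713 × 4.98 km/(2.824 − 2.713) = 122 km.

122 km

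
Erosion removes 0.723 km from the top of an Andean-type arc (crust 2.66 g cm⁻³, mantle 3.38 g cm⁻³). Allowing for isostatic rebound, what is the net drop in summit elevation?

0.154 km

Rebound u = e ρ_c/ρ_m = 0.723 km × 2.66/3.38 = 0.569 km.
Net surface drop = e − u = 0.723 km − 0.569 km = e (ρ_m − ρ_c)/ρ_m = 0.154 km.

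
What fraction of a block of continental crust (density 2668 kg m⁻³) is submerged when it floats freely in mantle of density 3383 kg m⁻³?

0.789

Submerged fraction = ρ_obj/ρ_fluid = 2668/3383 = 0.789.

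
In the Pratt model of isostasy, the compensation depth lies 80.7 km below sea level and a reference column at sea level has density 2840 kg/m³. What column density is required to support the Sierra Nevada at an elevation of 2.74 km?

2750 kg/m³

Pratt balance: ρ_ref D = ρ (D + h).
ρ = ρ_ref D/(D + h) = 2840 × 80.7 km/(80.7 km + 2.74 km) = 2750 kg/m³.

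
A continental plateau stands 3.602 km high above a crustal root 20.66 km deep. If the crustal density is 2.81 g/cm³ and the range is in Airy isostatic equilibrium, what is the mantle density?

Airy balance: ρ_c h = (ρ_m − ρ_c) r → ρ_m = ρ_c (1 + h/r).
ρ_m = 2.81 × (1 + 3.602 km/20.66 km) = 3.3 g/cm³.

3.3 g/cm³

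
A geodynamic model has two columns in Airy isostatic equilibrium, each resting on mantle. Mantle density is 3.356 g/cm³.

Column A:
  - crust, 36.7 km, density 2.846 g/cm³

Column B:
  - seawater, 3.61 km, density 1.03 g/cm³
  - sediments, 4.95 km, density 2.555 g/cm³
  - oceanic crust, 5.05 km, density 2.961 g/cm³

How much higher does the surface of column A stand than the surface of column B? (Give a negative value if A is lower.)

1.3 km

For any compensation level in the mantle, the mantle terms cancel and isostasy reduces to e = (Σt_A − Σt_B) − (Σ(ρt)_A − Σ(ρt)_B) / ρ_m.
Σt_A = 36.7 km; Σt_B = 13.61 km; Σ(ρt)_A = 104.4482; Σ(ρt)_B = 31.3186 (in km·g/cm³).
e = (36.7 − 13.61) − (104.4482 − 31.3186) / 3.356 = 1.3 km.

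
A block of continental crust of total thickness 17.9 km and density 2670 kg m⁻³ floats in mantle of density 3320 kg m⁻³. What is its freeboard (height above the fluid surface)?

3.5 km

Floating equilibrium: submerged depth d = t ρ_obj/ρ_fluid = 17.9 km × 2670/3320 = 14.4 km.
Freeboard = t − d = 17.9 km − 14.4 km = 3.5 km.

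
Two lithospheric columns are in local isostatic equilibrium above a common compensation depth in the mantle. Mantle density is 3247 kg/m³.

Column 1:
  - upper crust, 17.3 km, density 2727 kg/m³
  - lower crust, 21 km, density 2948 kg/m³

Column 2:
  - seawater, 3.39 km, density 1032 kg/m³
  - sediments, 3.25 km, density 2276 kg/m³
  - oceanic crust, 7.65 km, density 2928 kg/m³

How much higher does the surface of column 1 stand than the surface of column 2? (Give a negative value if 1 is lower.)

0.668 km

For any compensation level in the mantle, the mantle terms cancel and isostasy reduces to e = (Σt_1 − Σt_2) − (Σ(ρt)_1 − Σ(ρt)_2) / ρ_m.
Σt_1 = 38.3 km; Σt_2 = 14.29 km; Σ(ρt)_1 = 109085.1; Σ(ρt)_2 = 33294.68 (in km·kg/m³).
e = (38.3 − 14.29) − (109085.1 − 33294.68) / 3247 = 0.668 km.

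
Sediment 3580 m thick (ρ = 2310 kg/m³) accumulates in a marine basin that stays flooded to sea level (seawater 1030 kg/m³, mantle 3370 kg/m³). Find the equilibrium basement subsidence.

Submarine loading: the sediment displaces seawater, and the subsidence is in turn flooded, so s (ρ_m − ρ_w) = t (ρ_sed − ρ_w).
s = 3580 m × (2310 − 1030) / (3370 − 1030) = 1960 m.

1960 m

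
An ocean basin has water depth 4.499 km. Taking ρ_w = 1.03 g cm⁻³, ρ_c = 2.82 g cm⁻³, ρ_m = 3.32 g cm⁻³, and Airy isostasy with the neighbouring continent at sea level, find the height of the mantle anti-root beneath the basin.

16.1 km

For local isostatic compensation: replacing crust with seawater at the top is compensated by replacing crust with mantle at the base: d (ρ_c − ρ_w) = a (ρ_m − ρ_c).
a = d (ρ_c − ρ_w)/(ρ_m − ρ_c) = 4.499 km × 1.79/0.5 = 16.1 km.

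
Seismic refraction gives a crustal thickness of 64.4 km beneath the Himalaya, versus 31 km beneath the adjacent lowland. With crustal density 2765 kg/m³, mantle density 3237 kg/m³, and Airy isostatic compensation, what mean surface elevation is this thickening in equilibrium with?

Excess crust Δ = 64.4 km − 31 km = 33.4 km, split between elevation h and root r with h + r = Δ.
Airy balance ρ_c h = (ρ_m − ρ_c) r gives r = h ρ_c/(ρ_m − ρ_c), so h (1 + ρ_c/(ρ_m − ρ_c)) = Δ, i.e. h = Δ (ρ_m − ρ_c)/ρ_m.
h = 33.4 km × 472/3237 = 4.87 km.

4.87 km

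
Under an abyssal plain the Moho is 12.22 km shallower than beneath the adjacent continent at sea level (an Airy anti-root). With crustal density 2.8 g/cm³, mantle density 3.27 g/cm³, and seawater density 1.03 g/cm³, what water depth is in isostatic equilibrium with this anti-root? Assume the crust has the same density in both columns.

Replacing a thickness d of crust by seawater at the top must be balanced by replacing crust with mantle at the base: d (ρ_c − ρ_w) = a (ρ_m − ρ_c).
d = a (ρ_m − ρ_c)/(ρ_c − ρ_w) = 12.22 km × 0.47/1.77 = 3.24 km.

3.24 km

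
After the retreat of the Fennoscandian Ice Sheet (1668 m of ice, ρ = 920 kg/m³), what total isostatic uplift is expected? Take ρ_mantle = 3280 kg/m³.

Removing the load lets mantle flow back in; uplift u satisfies ρ_ice t = ρ_m u.
u = t ρ_ice/ρ_m = 1668 m × 920/3280 = 468 m.

468 m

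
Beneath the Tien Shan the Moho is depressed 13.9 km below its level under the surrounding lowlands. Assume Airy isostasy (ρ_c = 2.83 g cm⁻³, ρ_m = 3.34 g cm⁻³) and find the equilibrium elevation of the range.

2.5 km

For local isostatic compensation: ρ_c h = (ρ_m − ρ_c) r.
h = r (ρ_m − ρ_c) / ρ_c = 13.9 km × (3.34 − 2.83) / 2.83 = 2.5 km.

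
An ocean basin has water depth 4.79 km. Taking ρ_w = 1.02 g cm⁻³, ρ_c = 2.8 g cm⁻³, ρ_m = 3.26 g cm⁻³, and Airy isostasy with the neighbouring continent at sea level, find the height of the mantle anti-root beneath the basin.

18.5 km

By Archimedes' principle applied to the lithosphere: replacing crust with seawater at the top is compensated by replacing crust with mantle at the base: d (ρ_c − ρ_w) = a (ρ_m − ρ_c).
a = d (ρ_c − ρ_w)/(ρ_m − ρ_c) = 4.79 km × 1.78/0.46 = 18.5 km.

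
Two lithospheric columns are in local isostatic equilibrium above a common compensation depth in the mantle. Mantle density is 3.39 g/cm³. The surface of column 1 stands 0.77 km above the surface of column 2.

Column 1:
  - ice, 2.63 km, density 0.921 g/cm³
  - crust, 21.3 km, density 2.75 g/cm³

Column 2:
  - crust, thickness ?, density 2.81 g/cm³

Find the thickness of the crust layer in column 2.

Take the compensation level at the base of the deeper column (depth z_c below the surface of column 1) and equate Σ ρ_i t_i down to z_c; mantle fills any gap and the z_c terms cancel.
Column 1: 2.63×0.921 + 21.3×2.75 + (z_c − 23.93)×3.39
Column 2: 0.77×0 + x×2.81 + (z_c − 0.77 − 0 − x)×3.39
The z_c×3.39 term appears on both sides and cancels. Collect the known terms of each column as K = Σ(ρt)_known − 3.39 × (depth of known layers): K_1 = 60.99723 − 3.39×23.93 = −20.12547; K_2 = 0 − 3.39×(0.77 + 0) = −2.6103.
Balance: K_1 = K_2 − x×(3.39 − 2.81), so x = (K_2 − K_1)/(3.39 − 2.81) = 17.5152/0.58 = 30.2 km.

30.2 km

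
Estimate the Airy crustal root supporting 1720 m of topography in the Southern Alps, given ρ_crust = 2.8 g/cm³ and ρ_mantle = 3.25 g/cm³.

10700 m

In Airy isostatic equilibrium: the weight of the topography is balanced by the buoyancy of the root, ρ_c h = (ρ_m − ρ_c) r.
r = h · ρ_c / (ρ_m − ρ_c) = 1720 m × 2.8 / (3.25 − 2.8) = 10700 m.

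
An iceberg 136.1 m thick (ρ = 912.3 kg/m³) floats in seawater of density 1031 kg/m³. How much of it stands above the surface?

Floating equilibrium: submerged depth d = t ρ_obj/ρ_fluid = 136.1 m × 912.3/1031 = 120.4 m.
Freeboard = t − d = 136.1 m − 120.4 m = 15.7 m.

15.7 m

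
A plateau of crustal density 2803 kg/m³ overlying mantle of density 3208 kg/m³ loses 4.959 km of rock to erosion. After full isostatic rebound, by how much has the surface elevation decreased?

0.626 km

Rebound u = e ρ_c/ρ_m = 4.959 km × 2803/3208 = 4.333 km.
Net surface drop = e − u = 4.959 km − 4.333 km = e (ρ_m − ρ_c)/ρ_m = 0.626 km.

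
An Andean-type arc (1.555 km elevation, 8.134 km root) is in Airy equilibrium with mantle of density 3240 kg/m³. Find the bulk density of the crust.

ρ_c h = (ρ_m − ρ_c) r → ρ_c (h + r) = ρ_m r → ρ_c = ρ_m r / (h + r).
ρ_c = 3240 × 8.134 km / (1.555 km + 8.134 km) = 2720 kg/m³.

2720 kg/m³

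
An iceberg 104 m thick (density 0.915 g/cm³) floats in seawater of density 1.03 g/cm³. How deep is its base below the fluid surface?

92.4 m

Draft d = t ρ_obj/ρ_fluid = 104 m × 0.915/1.03 = 92.4 m.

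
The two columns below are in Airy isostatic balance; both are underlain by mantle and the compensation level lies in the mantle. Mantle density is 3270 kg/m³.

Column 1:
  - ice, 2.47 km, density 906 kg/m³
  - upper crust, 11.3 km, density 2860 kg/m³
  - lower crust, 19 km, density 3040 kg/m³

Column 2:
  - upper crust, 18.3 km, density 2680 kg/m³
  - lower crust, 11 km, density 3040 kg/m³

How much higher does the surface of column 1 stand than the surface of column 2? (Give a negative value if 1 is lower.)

0.463 km

For any compensation level in the mantle, the mantle terms cancel and isostasy reduces to e = (Σt_1 − Σt_2) − (Σ(ρt)_1 − Σ(ρt)_2) / ρ_m.
Σt_1 = 32.77 km; Σt_2 = 29.3 km; Σ(ρt)_1 = 92315.82; Σ(ρt)_2 = 82484 (in km·kg/m³).
e = (32.77 − 29.3) − (92315.82 − 82484) / 3270 = 0.463 km.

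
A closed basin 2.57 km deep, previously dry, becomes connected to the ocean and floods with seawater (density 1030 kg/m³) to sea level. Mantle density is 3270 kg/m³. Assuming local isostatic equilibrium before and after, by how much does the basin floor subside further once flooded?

After flooding the water column is d + s deep. Its weight must equal the weight of mantle displaced by the extra subsidence s: (d + s) ρ_w = s ρ_m.
s = d ρ_w / (ρ_m − ρ_w) = 2.57 km × 1030/(3270 − 1030) = 1.18 km.

1.18 km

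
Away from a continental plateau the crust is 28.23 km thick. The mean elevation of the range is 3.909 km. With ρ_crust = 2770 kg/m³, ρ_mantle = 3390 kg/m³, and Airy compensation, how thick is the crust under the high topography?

49.6 km

Root depth r = h ρ_c / (ρ_m − ρ_c) = 3.909 km × 2770 / 620 = 17.46 km.
Total thickness = T + h + r = 28.23 km + 3.909 km + 17.46 km = 49.6 km.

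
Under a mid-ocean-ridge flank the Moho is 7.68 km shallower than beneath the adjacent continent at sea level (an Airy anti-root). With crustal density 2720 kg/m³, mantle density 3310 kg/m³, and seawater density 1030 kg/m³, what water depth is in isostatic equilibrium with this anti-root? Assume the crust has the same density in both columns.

2.68 km

Replacing a thickness d of crust by seawater at the top must be balanced by replacing crust with mantle at the base: d (ρ_c − ρ_w) = a (ρ_m − ρ_c).
d = a (ρ_m − ρ_c)/(ρ_c − ρ_w) = 7.68 km × 590/1690 = 2.68 km.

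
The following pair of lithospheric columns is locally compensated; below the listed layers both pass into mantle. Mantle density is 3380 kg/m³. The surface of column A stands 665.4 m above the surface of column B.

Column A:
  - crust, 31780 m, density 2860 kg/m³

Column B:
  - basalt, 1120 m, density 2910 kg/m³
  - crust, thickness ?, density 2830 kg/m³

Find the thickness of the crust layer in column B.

25000 m

Take the compensation level at the base of the deeper column (depth z_c below the surface of column A) and equate Σ ρ_i t_i down to z_c; mantle fills any gap and the z_c terms cancel.
Column A: 31780×2860 + (z_c − 31780)×3380
Column B: 665.4×0 + 1120×2910 + x×2830 + (z_c − 665.4 − 1120 − x)×3380
The z_c×3380 term appears on both sides and cancels. Collect the known terms of each column as K = Σ(ρt)_known − 3380 × (depth of known layers): K_A = 90890800 − 3380×31780 = −16525600; K_B = 3259200 − 3380×(665.4 + 1120) = −2775452.
Balance: K_A = K_B − x×(3380 − 2830), so x = (K_B − K_A)/(3380 − 2830) = 13750100/550 = 25000 m.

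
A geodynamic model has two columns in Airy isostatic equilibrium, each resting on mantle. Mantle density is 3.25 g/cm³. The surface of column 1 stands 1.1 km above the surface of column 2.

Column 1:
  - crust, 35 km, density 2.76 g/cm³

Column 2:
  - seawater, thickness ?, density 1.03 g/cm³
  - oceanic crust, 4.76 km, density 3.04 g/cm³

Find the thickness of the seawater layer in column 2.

5.66 km

Take the compensation level at the base of the deeper column (depth z_c below the surface of column 1) and equate Σ ρ_i t_i down to z_c; mantle fills any gap and the z_c terms cancel.
Column 1: 35×2.76 + (z_c − 35)×3.25
Column 2: 1.1×0 + x×1.03 + 4.76×3.04 + (z_c − 1.1 − 4.76 − x)×3.25
The z_c×3.25 term appears on both sides and cancels. Collect the known terms of each column as K = Σ(ρt)_known − 3.25 × (depth of known layers): K_1 = 96.6 − 3.25×35 = −17.15; K_2 = 14.4704 − 3.25×(1.1 + 4.76) = −4.5746.
Balance: K_1 = K_2 − x×(3.25 − 1.03), so x = (K_2 − K_1)/(3.25 − 1.03) = 12.5754/2.22 = 5.66 km.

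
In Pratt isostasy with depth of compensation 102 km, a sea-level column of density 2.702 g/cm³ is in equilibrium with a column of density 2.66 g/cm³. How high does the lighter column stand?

1.61 km

ρ_ref D = ρ (D + h) → h = D (ρ_ref − ρ)/ρ.
h = 102 km × (2.702 − 2.66)/2.66 = 1.61 km.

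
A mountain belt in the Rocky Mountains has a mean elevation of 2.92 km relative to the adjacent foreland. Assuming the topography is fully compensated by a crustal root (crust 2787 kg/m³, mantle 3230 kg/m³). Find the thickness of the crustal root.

Balancing pressure at the compensation depth: the weight of the topography is balanced by the buoyancy of the root, ρ_c h = (ρ_m − ρ_c) r.
r = h · ρ_c / (ρ_m − ρ_c) = 2.92 km × 2787 / (3230 − 2787) = 18.4 km.

18.4 km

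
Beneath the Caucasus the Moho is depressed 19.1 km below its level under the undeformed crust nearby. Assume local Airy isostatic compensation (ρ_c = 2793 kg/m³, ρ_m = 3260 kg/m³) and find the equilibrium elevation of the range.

3.19 km

In Airy isostatic equilibrium: ρ_c h = (ρ_m − ρ_c) r.
h = r (ρ_m − ρ_c) / ρ_c = 19.1 km × (3260 − 2793) / 2793 = 3.19 km.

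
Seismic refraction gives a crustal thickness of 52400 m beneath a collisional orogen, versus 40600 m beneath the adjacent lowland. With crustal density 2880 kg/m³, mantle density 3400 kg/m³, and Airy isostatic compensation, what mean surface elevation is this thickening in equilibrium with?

1800 m

Excess crust Δ = 52400 m − 40600 m = 11800 m, split between elevation h and root r with h + r = Δ.
Airy balance ρ_c h = (ρ_m − ρ_c) r gives r = h ρ_c/(ρ_m − ρ_c), so h (1 + ρ_c/(ρ_m − ρ_c)) = Δ, i.e. h = Δ (ρ_m − ρ_c)/ρ_m.
h = 11800 m × 520/3400 = 1800 m.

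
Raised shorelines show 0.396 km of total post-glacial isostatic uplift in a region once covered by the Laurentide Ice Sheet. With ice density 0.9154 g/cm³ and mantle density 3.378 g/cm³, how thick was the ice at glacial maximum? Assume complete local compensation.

1.46 km

u = t ρ_ice/ρ_m → t = u ρ_m/ρ_ice = 0.396 km × 3.378/0.9154 = 1.46 km.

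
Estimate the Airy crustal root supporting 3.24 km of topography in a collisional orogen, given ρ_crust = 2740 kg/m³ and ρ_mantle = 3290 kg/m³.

Balancing pressure at the compensation depth: the weight of the topography is balanced by the buoyancy of the root, ρ_c h = (ρ_m − ρ_c) r.
r = h · ρ_c / (ρ_m − ρ_c) = 3.24 km × 2740 / (3290 − 2740) = 16.1 km.

16.1 km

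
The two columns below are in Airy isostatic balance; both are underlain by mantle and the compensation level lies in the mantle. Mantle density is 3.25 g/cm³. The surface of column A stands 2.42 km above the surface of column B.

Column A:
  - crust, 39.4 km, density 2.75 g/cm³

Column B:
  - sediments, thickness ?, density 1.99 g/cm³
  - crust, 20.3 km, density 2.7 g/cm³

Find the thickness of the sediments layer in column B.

Take the compensation level at the base of the deeper column (depth z_c below the surface of column A) and equate Σ ρ_i t_i down to z_c; mantle fills any gap and the z_c terms cancel.
Column A: 39.4×2.75 + (z_c − 39.4)×3.25
Column B: 2.42×0 + x×1.99 + 20.3×2.7 + (z_c − 2.42 − 20.3 − x)×3.25
The z_c×3.25 term appears on both sides and cancels. Collect the known terms of each column as K = Σ(ρt)_known − 3.25 × (depth of known layers): K_A = 108.35 − 3.25×39.4 = −19.7; K_B = 54.81 − 3.25×(2.42 + 20.3) = −19.03.
Balance: K_A = K_B − x×(3.25 − 1.99), so x = (K_B − K_A)/(3.25 − 1.99) = 0.67/1.26 = 0.532 km.

0.532 km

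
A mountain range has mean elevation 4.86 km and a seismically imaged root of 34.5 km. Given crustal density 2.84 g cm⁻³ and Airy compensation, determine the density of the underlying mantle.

Airy balance: ρ_c h = (ρ_m − ρ_c) r → ρ_m = ρ_c (1 + h/r).
ρ_m = 2.84 × (1 + 4.86 km/34.5 km) = 3.24 g cm⁻³.

3.24 g cm⁻³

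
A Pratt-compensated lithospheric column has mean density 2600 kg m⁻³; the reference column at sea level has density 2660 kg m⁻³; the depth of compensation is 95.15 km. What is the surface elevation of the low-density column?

2.2 km

ρ_ref D = ρ (D + h) → h = D (ρ_ref − ρ)/ρ.
h = 95.15 km × (2660 − 2600)/2600 = 2.2 km.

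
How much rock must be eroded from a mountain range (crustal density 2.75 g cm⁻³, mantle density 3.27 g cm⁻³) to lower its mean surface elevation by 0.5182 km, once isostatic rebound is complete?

3.26 km

Net drop Δ = e − u = e − e ρ_c/ρ_m = e (ρ_m − ρ_c)/ρ_m.
e = Δ ρ_m/(ρ_m − ρ_c) = 0.5182 km × 3.27/0.52 = 3.26 km.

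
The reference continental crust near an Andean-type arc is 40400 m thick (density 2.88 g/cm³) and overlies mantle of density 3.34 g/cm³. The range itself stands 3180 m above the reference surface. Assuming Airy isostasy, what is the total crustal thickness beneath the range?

63500 m

Root depth r = h ρ_c / (ρ_m − ρ_c) = 3180 m × 2.88 / 0.46 = 19910 m.
Total thickness = T + h + r = 40400 m + 3180 m + 19910 m = 63500 m.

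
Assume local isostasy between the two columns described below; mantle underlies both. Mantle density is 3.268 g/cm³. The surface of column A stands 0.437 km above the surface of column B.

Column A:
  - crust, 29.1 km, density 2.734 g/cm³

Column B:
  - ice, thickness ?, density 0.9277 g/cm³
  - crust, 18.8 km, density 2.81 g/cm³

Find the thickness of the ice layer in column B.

2.35 km

Take the compensation level at the base of the deeper column (depth z_c below the surface of column A) and equate Σ ρ_i t_i down to z_c; mantle fills any gap and the z_c terms cancel.
Column A: 29.1×2.734 + (z_c − 29.1)×3.268
Column B: 0.437×0 + x×0.9277 + 18.8×2.81 + (z_c − 0.437 − 18.8 − x)×3.268
The z_c×3.268 term appears on both sides and cancels. Collect the known terms of each column as K = Σ(ρt)_known − 3.268 × (depth of known layers): K_A = 79.5594 − 3.268×29.1 = −15.5394; K_B = 52.828 − 3.268×(0.437 + 18.8) = −10.038516.
Balance: K_A = K_B − x×(3.268 − 0.9277), so x = (K_B − K_A)/(3.268 − 0.9277) = 5.50088/2.3403 = 2.35 km.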